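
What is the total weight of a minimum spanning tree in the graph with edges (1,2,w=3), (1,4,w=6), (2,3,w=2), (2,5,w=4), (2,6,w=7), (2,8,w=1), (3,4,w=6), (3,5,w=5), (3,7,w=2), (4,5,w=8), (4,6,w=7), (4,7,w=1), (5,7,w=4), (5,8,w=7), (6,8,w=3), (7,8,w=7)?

Apply Kruskal's algorithm (sort edges by weight, add if no cycle):

Sorted edges by weight:
  (2,8) w=1
  (4,7) w=1
  (2,3) w=2
  (3,7) w=2
  (1,2) w=3
  (6,8) w=3
  (2,5) w=4
  (5,7) w=4
  (3,5) w=5
  (1,4) w=6
  (3,4) w=6
  (2,6) w=7
  (4,6) w=7
  (5,8) w=7
  (7,8) w=7
  (4,5) w=8

Add edge (2,8) w=1 -- no cycle. Running total: 1
Add edge (4,7) w=1 -- no cycle. Running total: 2
Add edge (2,3) w=2 -- no cycle. Running total: 4
Add edge (3,7) w=2 -- no cycle. Running total: 6
Add edge (1,2) w=3 -- no cycle. Running total: 9
Add edge (6,8) w=3 -- no cycle. Running total: 12
Add edge (2,5) w=4 -- no cycle. Running total: 16

MST edges: (2,8,w=1), (4,7,w=1), (2,3,w=2), (3,7,w=2), (1,2,w=3), (6,8,w=3), (2,5,w=4)
Total MST weight: 1 + 1 + 2 + 2 + 3 + 3 + 4 = 16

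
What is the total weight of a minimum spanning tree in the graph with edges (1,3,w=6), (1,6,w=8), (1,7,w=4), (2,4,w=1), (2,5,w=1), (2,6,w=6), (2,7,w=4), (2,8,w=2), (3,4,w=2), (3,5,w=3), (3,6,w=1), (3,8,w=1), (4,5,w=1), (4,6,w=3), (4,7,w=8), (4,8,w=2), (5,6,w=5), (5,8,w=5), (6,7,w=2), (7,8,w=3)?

Apply Kruskal's algorithm (sort edges by weight, add if no cycle):

Sorted edges by weight:
  (2,5) w=1
  (2,4) w=1
  (3,6) w=1
  (3,8) w=1
  (4,5) w=1
  (2,8) w=2
  (3,4) w=2
  (4,8) w=2
  (6,7) w=2
  (3,5) w=3
  (4,6) w=3
  (7,8) w=3
  (1,7) w=4
  (2,7) w=4
  (5,6) w=5
  (5,8) w=5
  (1,3) w=6
  (2,6) w=6
  (1,6) w=8
  (4,7) w=8

Add edge (2,5) w=1 -- no cycle. Running total: 1
Add edge (2,4) w=1 -- no cycle. Running total: 2
Add edge (3,6) w=1 -- no cycle. Running total: 3
Add edge (3,8) w=1 -- no cycle. Running total: 4
Skip edge (4,5) w=1 -- would create cycle
Add edge (2,8) w=2 -- no cycle. Running total: 6
Skip edge (3,4) w=2 -- would create cycle
Skip edge (4,8) w=2 -- would create cycle
Add edge (6,7) w=2 -- no cycle. Running total: 8
Skip edge (3,5) w=3 -- would create cycle
Skip edge (4,6) w=3 -- would create cycle
Skip edge (7,8) w=3 -- would create cycle
Add edge (1,7) w=4 -- no cycle. Running total: 12

MST edges: (2,5,w=1), (2,4,w=1), (3,6,w=1), (3,8,w=1), (2,8,w=2), (6,7,w=2), (1,7,w=4)
Total MST weight: 1 + 1 + 1 + 1 + 2 + 2 + 4 = 12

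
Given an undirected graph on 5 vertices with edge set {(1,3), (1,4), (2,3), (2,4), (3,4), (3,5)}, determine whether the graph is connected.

Step 1: Build adjacency list from edges:
  1: 3, 4
  2: 3, 4
  3: 1, 2, 4, 5
  4: 1, 2, 3
  5: 3

Step 2: Run BFS/DFS from vertex 1:
  Visited: {1, 3, 4, 2, 5}
  Reached 5 of 5 vertices

Step 3: All 5 vertices reached from vertex 1, so the graph is connected.
Answer: Yes, the graph is connected.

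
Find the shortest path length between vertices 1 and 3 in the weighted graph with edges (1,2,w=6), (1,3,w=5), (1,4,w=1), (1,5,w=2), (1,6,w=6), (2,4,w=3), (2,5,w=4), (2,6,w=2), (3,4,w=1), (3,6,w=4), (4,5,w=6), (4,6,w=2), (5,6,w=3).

Step 1: Build adjacency list with weights:
  1: 2(w=6), 3(w=5), 4(w=1), 5(w=2), 6(w=6)
  2: 1(w=6), 4(w=3), 5(w=4), 6(w=2)
  3: 1(w=5), 4(w=1), 6(w=4)
  4: 1(w=1), 2(w=3), 3(w=1), 5(w=6), 6(w=2)
  5: 1(w=2), 2(w=4), 4(w=6), 6(w=3)
  6: 1(w=6), 2(w=2), 3(w=4), 4(w=2), 5(w=3)

Step 2: Apply Dijkstra's algorithm from vertex 1:
  Visit vertex 1 (distance=0)
    Update dist[2] = 6
    Update dist[3] = 5
    Update dist[4] = 1
    Update dist[5] = 2
    Update dist[6] = 6
  Visit vertex 4 (distance=1)
    Update dist[2] = 4
    Update dist[3] = 2
    Update dist[6] = 3
  Visit vertex 3 (distance=2)

Step 3: Shortest path: 1 -> 4 -> 3
Total weight: 1 + 1 = 2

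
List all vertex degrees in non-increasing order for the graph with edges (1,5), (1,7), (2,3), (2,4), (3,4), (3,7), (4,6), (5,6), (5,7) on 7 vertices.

Step 1: Count edges incident to each vertex:
  deg(1) = 2 (neighbors: 5, 7)
  deg(2) = 2 (neighbors: 3, 4)
  deg(3) = 3 (neighbors: 2, 4, 7)
  deg(4) = 3 (neighbors: 2, 3, 6)
  deg(5) = 3 (neighbors: 1, 6, 7)
  deg(6) = 2 (neighbors: 4, 5)
  deg(7) = 3 (neighbors: 1, 3, 5)

Step 2: Sort degrees in non-increasing order:
  Degrees: [2, 2, 3, 3, 3, 2, 3] -> sorted: [3, 3, 3, 3, 2, 2, 2]

Degree sequence: [3, 3, 3, 3, 2, 2, 2]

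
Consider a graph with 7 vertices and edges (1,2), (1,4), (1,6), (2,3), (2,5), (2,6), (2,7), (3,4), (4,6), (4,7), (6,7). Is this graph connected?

Step 1: Build adjacency list from edges:
  1: 2, 4, 6
  2: 1, 3, 5, 6, 7
  3: 2, 4
  4: 1, 3, 6, 7
  5: 2
  6: 1, 2, 4, 7
  7: 2, 4, 6

Step 2: Run BFS/DFS from vertex 1:
  Visited: {1, 2, 4, 6, 3, 5, 7}
  Reached 7 of 7 vertices

Step 3: All 7 vertices reached from vertex 1, so the graph is connected.
Answer: Yes, the graph is connected.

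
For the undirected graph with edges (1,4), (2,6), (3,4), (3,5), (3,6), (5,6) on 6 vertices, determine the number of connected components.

Step 1: Build adjacency list from edges:
  1: 4
  2: 6
  3: 4, 5, 6
  4: 1, 3
  5: 3, 6
  6: 2, 3, 5

Step 2: Run BFS/DFS from vertex 1:
  Visited: {1, 4, 3, 5, 6, 2}
  Reached 6 of 6 vertices

Step 3: All 6 vertices reached from vertex 1, so the graph is connected.
Number of connected components: 1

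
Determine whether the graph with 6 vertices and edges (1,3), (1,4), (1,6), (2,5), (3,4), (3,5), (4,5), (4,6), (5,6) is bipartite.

Step 1: Attempt 2-coloring using BFS:
  Start at vertex 1, assign color 0
  Color vertex 3 with color 1 (neighbor of 1)
  Color vertex 4 with color 1 (neighbor of 1)
  Color vertex 6 with color 1 (neighbor of 1)

Step 2: Conflict found! Vertices 3 and 4 are adjacent but have the same color.
This means the graph contains an odd cycle.

The graph is NOT bipartite.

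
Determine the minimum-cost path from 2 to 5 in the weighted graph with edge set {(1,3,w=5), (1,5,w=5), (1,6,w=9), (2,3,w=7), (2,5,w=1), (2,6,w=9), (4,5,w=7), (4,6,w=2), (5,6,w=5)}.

Step 1: Build adjacency list with weights:
  1: 3(w=5), 5(w=5), 6(w=9)
  2: 3(w=7), 5(w=1), 6(w=9)
  3: 1(w=5), 2(w=7)
  4: 5(w=7), 6(w=2)
  5: 1(w=5), 2(w=1), 4(w=7), 6(w=5)
  6: 1(w=9), 2(w=9), 4(w=2), 5(w=5)

Step 2: Apply Dijkstra's algorithm from vertex 2:
  Visit vertex 2 (distance=0)
    Update dist[3] = 7
    Update dist[5] = 1
    Update dist[6] = 9
  Visit vertex 5 (distance=1)
    Update dist[1] = 6
    Update dist[4] = 8
    Update dist[6] = 6

Step 3: Shortest path: 2 -> 5
Total weight: 1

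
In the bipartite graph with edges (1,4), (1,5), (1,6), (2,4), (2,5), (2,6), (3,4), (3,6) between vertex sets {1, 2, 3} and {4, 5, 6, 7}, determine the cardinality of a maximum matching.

Step 1: List the neighbors of each left vertex:
  1: 4, 5, 6
  2: 4, 5, 6
  3: 4, 6

Step 2: Greedily match left vertices, then look for augmenting paths:
  Match 1 -- 4
  Match 2 -- 5
  Match 3 -- 6
  No augmenting path remains.

Step 3: Verify this is maximum:
  Matching size 3 = min(|L|, |R|) = min(3, 4), which is an upper bound, so this matching is maximum.

Maximum matching: {(1,4), (2,5), (3,6)}
Size: 3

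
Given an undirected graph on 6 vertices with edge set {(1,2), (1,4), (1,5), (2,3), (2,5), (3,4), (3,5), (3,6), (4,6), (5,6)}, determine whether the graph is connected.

Step 1: Build adjacency list from edges:
  1: 2, 4, 5
  2: 1, 3, 5
  3: 2, 4, 5, 6
  4: 1, 3, 6
  5: 1, 2, 3, 6
  6: 3, 4, 5

Step 2: Run BFS/DFS from vertex 1:
  Visited: {1, 2, 4, 5, 3, 6}
  Reached 6 of 6 vertices

Step 3: All 6 vertices reached from vertex 1, so the graph is connected.
Answer: Yes, the graph is connected.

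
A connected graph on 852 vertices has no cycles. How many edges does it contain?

A tree on n vertices always has exactly n - 1 edges.
For n = 852: edges = 852 - 1 = 851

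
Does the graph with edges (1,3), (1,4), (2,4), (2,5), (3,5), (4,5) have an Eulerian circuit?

Step 1: Find the degree of each vertex:
  deg(1) = 2
  deg(2) = 2
  deg(3) = 2
  deg(4) = 3
  deg(5) = 3

Step 2: Count vertices with odd degree:
  Odd-degree vertices: 4, 5 (2 total)

Step 3: Apply Euler's theorem:
  - Eulerian circuit exists iff graph is connected and all vertices have even degree
  - Eulerian path exists iff graph is connected and has 0 or 2 odd-degree vertices

Graph is connected with exactly 2 odd-degree vertices (4, 5).
Eulerian path exists (starting and ending at the odd-degree vertices), but no Eulerian circuit.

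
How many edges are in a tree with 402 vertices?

A tree on n vertices always has exactly n - 1 edges.
For n = 402: edges = 402 - 1 = 401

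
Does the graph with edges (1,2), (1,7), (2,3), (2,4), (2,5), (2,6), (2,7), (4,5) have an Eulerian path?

Step 1: Find the degree of each vertex:
  deg(1) = 2
  deg(2) = 6
  deg(3) = 1
  deg(4) = 2
  deg(5) = 2
  deg(6) = 1
  deg(7) = 2

Step 2: Count vertices with odd degree:
  Odd-degree vertices: 3, 6 (2 total)

Step 3: Apply Euler's theorem:
  - Eulerian circuit exists iff graph is connected and all vertices have even degree
  - Eulerian path exists iff graph is connected and has 0 or 2 odd-degree vertices

Graph is connected with exactly 2 odd-degree vertices (3, 6).
Eulerian path exists (starting and ending at the odd-degree vertices), but no Eulerian circuit.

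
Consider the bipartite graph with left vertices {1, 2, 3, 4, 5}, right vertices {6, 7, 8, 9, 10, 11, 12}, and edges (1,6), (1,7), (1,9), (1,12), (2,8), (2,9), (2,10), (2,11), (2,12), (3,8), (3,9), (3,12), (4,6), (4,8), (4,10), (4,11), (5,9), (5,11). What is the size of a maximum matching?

Step 1: List the neighbors of each left vertex:
  1: 6, 7, 9, 12
  2: 8, 9, 10, 11, 12
  3: 8, 9, 12
  4: 6, 8, 10, 11
  5: 9, 11

Step 2: Greedily match left vertices, then look for augmenting paths:
  Match 1 -- 6
  Match 2 -- 8
  Match 3 -- 9
  Match 4 -- 10
  Match 5 -- 11
  No augmenting path remains.

Step 3: Verify this is maximum:
  Matching size 5 = min(|L|, |R|) = min(5, 7), which is an upper bound, so this matching is maximum.

Maximum matching: {(1,6), (2,8), (3,9), (4,10), (5,11)}
Size: 5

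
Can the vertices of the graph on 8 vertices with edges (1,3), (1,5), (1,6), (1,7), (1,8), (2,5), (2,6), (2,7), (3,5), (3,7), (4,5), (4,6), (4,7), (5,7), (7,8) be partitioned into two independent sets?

Step 1: Attempt 2-coloring using BFS:
  Start at vertex 1, assign color 0
  Color vertex 3 with color 1 (neighbor of 1)
  Color vertex 5 with color 1 (neighbor of 1)
  Color vertex 6 with color 1 (neighbor of 1)
  Color vertex 7 with color 1 (neighbor of 1)
  Color vertex 8 with color 1 (neighbor of 1)

Step 2: Conflict found! Vertices 3 and 5 are adjacent but have the same color.
This means the graph contains an odd cycle.

The graph is NOT bipartite.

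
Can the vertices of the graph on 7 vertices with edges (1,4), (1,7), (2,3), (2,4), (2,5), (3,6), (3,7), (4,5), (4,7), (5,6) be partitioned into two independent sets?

Step 1: Attempt 2-coloring using BFS:
  Start at vertex 1, assign color 0
  Color vertex 4 with color 1 (neighbor of 1)
  Color vertex 7 with color 1 (neighbor of 1)
  Color vertex 2 with color 0 (neighbor of 4)
  Color vertex 5 with color 0 (neighbor of 4)

Step 2: Conflict found! Vertices 4 and 7 are adjacent but have the same color.
This means the graph contains an odd cycle.

The graph is NOT bipartite.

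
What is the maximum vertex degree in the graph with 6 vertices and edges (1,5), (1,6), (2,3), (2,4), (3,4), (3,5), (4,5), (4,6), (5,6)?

Step 1: Count edges incident to each vertex:
  deg(1) = 2 (neighbors: 5, 6)
  deg(2) = 2 (neighbors: 3, 4)
  deg(3) = 3 (neighbors: 2, 4, 5)
  deg(4) = 4 (neighbors: 2, 3, 5, 6)
  deg(5) = 4 (neighbors: 1, 3, 4, 6)
  deg(6) = 3 (neighbors: 1, 4, 5)

Step 2: Find maximum:
  max(2, 2, 3, 4, 4, 3) = 4 (vertex 4)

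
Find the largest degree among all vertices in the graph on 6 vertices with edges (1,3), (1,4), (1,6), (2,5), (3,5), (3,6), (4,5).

Step 1: Count edges incident to each vertex:
  deg(1) = 3 (neighbors: 3, 4, 6)
  deg(2) = 1 (neighbors: 5)
  deg(3) = 3 (neighbors: 1, 5, 6)
  deg(4) = 2 (neighbors: 1, 5)
  deg(5) = 3 (neighbors: 2, 3, 4)
  deg(6) = 2 (neighbors: 1, 3)

Step 2: Find maximum:
  max(3, 1, 3, 2, 3, 2) = 3 (vertex 1)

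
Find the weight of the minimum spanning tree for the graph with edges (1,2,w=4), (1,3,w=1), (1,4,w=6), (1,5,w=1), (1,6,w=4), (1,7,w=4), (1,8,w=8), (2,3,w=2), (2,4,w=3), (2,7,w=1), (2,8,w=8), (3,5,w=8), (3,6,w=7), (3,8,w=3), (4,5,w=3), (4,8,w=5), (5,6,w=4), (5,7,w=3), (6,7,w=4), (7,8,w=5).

Apply Kruskal's algorithm (sort edges by weight, add if no cycle):

Sorted edges by weight:
  (1,5) w=1
  (1,3) w=1
  (2,7) w=1
  (2,3) w=2
  (2,4) w=3
  (3,8) w=3
  (4,5) w=3
  (5,7) w=3
  (1,6) w=4
  (1,2) w=4
  (1,7) w=4
  (5,6) w=4
  (6,7) w=4
  (4,8) w=5
  (7,8) w=5
  (1,4) w=6
  (3,6) w=7
  (1,8) w=8
  (2,8) w=8
  (3,5) w=8

Add edge (1,5) w=1 -- no cycle. Running total: 1
Add edge (1,3) w=1 -- no cycle. Running total: 2
Add edge (2,7) w=1 -- no cycle. Running total: 3
Add edge (2,3) w=2 -- no cycle. Running total: 5
Add edge (2,4) w=3 -- no cycle. Running total: 8
Add edge (3,8) w=3 -- no cycle. Running total: 11
Skip edge (4,5) w=3 -- would create cycle
Skip edge (5,7) w=3 -- would create cycle
Add edge (1,6) w=4 -- no cycle. Running total: 15

MST edges: (1,5,w=1), (1,3,w=1), (2,7,w=1), (2,3,w=2), (2,4,w=3), (3,8,w=3), (1,6,w=4)
Total MST weight: 1 + 1 + 1 + 2 + 3 + 3 + 4 = 15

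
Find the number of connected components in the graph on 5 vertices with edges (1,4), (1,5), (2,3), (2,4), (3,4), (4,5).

Step 1: Build adjacency list from edges:
  1: 4, 5
  2: 3, 4
  3: 2, 4
  4: 1, 2, 3, 5
  5: 1, 4

Step 2: Run BFS/DFS from vertex 1:
  Visited: {1, 4, 5, 2, 3}
  Reached 5 of 5 vertices

Step 3: All 5 vertices reached from vertex 1, so the graph is connected.
Number of connected components: 1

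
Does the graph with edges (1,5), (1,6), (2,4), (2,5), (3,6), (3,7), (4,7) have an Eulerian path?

Step 1: Find the degree of each vertex:
  deg(1) = 2
  deg(2) = 2
  deg(3) = 2
  deg(4) = 2
  deg(5) = 2
  deg(6) = 2
  deg(7) = 2

Step 2: Count vertices with odd degree:
  All vertices have even degree (0 odd-degree vertices)

Step 3: Apply Euler's theorem:
  - Eulerian circuit exists iff graph is connected and all vertices have even degree
  - Eulerian path exists iff graph is connected and has 0 or 2 odd-degree vertices

Graph is connected with 0 odd-degree vertices.
Both Eulerian circuit and Eulerian path exist.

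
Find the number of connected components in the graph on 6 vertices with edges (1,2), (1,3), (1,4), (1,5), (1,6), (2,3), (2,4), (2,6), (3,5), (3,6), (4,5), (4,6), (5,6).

Step 1: Build adjacency list from edges:
  1: 2, 3, 4, 5, 6
  2: 1, 3, 4, 6
  3: 1, 2, 5, 6
  4: 1, 2, 5, 6
  5: 1, 3, 4, 6
  6: 1, 2, 3, 4, 5

Step 2: Run BFS/DFS from vertex 1:
  Visited: {1, 2, 3, 4, 5, 6}
  Reached 6 of 6 vertices

Step 3: All 6 vertices reached from vertex 1, so the graph is connected.
Number of connected components: 1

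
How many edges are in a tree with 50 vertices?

A tree on n vertices always has exactly n - 1 edges.
For n = 50: edges = 50 - 1 = 49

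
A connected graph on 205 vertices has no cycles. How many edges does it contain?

A tree on n vertices always has exactly n - 1 edges.
For n = 205: edges = 205 - 1 = 204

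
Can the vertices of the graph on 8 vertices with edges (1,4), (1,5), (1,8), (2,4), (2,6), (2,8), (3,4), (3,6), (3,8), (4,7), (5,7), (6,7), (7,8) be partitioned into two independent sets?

Step 1: Attempt 2-coloring using BFS:
  Start at vertex 1, assign color 0
  Color vertex 4 with color 1 (neighbor of 1)
  Color vertex 5 with color 1 (neighbor of 1)
  Color vertex 8 with color 1 (neighbor of 1)
  Color vertex 2 with color 0 (neighbor of 4)
  Color vertex 3 with color 0 (neighbor of 4)
  Color vertex 7 with color 0 (neighbor of 4)
  Color vertex 6 with color 1 (neighbor of 2)

Step 2: 2-coloring succeeded. No conflicts found.
  Set A (color 0): {1, 2, 3, 7}
  Set B (color 1): {4, 5, 6, 8}

The graph is bipartite with partition {1, 2, 3, 7}, {4, 5, 6, 8}.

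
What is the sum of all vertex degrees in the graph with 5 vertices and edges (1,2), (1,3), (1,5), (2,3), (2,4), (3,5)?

Step 1: Count edges incident to each vertex:
  deg(1) = 3 (neighbors: 2, 3, 5)
  deg(2) = 3 (neighbors: 1, 3, 4)
  deg(3) = 3 (neighbors: 1, 2, 5)
  deg(4) = 1 (neighbors: 2)
  deg(5) = 2 (neighbors: 1, 3)

Step 2: Sum all degrees:
  3 + 3 + 3 + 1 + 2 = 12

Verification: sum of degrees = 2 * |E| = 2 * 6 = 12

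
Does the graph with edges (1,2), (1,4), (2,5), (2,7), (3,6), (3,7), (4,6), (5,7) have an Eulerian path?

Step 1: Find the degree of each vertex:
  deg(1) = 2
  deg(2) = 3
  deg(3) = 2
  deg(4) = 2
  deg(5) = 2
  deg(6) = 2
  deg(7) = 3

Step 2: Count vertices with odd degree:
  Odd-degree vertices: 2, 7 (2 total)

Step 3: Apply Euler's theorem:
  - Eulerian circuit exists iff graph is connected and all vertices have even degree
  - Eulerian path exists iff graph is connected and has 0 or 2 odd-degree vertices

Graph is connected with exactly 2 odd-degree vertices (2, 7).
Eulerian path exists (starting and ending at the odd-degree vertices), but no Eulerian circuit.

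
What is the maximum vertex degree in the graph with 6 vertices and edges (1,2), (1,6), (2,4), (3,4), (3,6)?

Step 1: Count edges incident to each vertex:
  deg(1) = 2 (neighbors: 2, 6)
  deg(2) = 2 (neighbors: 1, 4)
  deg(3) = 2 (neighbors: 4, 6)
  deg(4) = 2 (neighbors: 2, 3)
  deg(5) = 0 (neighbors: none)
  deg(6) = 2 (neighbors: 1, 3)

Step 2: Find maximum:
  max(2, 2, 2, 2, 0, 2) = 2 (vertex 1)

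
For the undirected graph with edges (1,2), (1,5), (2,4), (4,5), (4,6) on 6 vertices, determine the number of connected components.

Step 1: Build adjacency list from edges:
  1: 2, 5
  2: 1, 4
  3: (none)
  4: 2, 5, 6
  5: 1, 4
  6: 4

Step 2: Run BFS/DFS from vertex 1:
  Visited: {1, 2, 5, 4, 6}
  Reached 5 of 6 vertices

Step 3: Only 5 of 6 vertices reached. Graph is disconnected.
Connected components: {1, 2, 4, 5, 6}, {3}
Number of connected components: 2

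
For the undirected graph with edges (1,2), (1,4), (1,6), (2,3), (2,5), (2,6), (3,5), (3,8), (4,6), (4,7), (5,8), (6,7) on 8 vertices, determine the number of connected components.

Step 1: Build adjacency list from edges:
  1: 2, 4, 6
  2: 1, 3, 5, 6
  3: 2, 5, 8
  4: 1, 6, 7
  5: 2, 3, 8
  6: 1, 2, 4, 7
  7: 4, 6
  8: 3, 5

Step 2: Run BFS/DFS from vertex 1:
  Visited: {1, 2, 4, 6, 3, 5, 7, 8}
  Reached 8 of 8 vertices

Step 3: All 8 vertices reached from vertex 1, so the graph is connected.
Number of connected components: 1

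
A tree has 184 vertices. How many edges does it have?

A tree on n vertices always has exactly n - 1 edges.
For n = 184: edges = 184 - 1 = 183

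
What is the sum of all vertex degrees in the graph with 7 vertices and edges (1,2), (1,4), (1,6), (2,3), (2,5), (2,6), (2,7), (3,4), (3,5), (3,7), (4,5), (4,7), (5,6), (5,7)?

Step 1: Count edges incident to each vertex:
  deg(1) = 3 (neighbors: 2, 4, 6)
  deg(2) = 5 (neighbors: 1, 3, 5, 6, 7)
  deg(3) = 4 (neighbors: 2, 4, 5, 7)
  deg(4) = 4 (neighbors: 1, 3, 5, 7)
  deg(5) = 5 (neighbors: 2, 3, 4, 6, 7)
  deg(6) = 3 (neighbors: 1, 2, 5)
  deg(7) = 4 (neighbors: 2, 3, 4, 5)

Step 2: Sum all degrees:
  3 + 5 + 4 + 4 + 5 + 3 + 4 = 28

Verification: sum of degrees = 2 * |E| = 2 * 14 = 28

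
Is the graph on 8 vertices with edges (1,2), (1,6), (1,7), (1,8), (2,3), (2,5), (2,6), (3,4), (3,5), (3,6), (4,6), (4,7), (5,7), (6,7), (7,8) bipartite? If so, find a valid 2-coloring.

Step 1: Attempt 2-coloring using BFS:
  Start at vertex 1, assign color 0
  Color vertex 2 with color 1 (neighbor of 1)
  Color vertex 6 with color 1 (neighbor of 1)
  Color vertex 7 with color 1 (neighbor of 1)
  Color vertex 8 with color 1 (neighbor of 1)
  Color vertex 3 with color 0 (neighbor of 2)
  Color vertex 5 with color 0 (neighbor of 2)

Step 2: Conflict found! Vertices 2 and 6 are adjacent but have the same color.
This means the graph contains an odd cycle.

The graph is NOT bipartite.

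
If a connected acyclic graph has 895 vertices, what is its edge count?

A tree on n vertices always has exactly n - 1 edges.
For n = 895: edges = 895 - 1 = 894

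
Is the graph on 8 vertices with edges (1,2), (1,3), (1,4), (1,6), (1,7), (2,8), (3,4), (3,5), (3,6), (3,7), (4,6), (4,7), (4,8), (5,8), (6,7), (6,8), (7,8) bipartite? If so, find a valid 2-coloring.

Step 1: Attempt 2-coloring using BFS:
  Start at vertex 1, assign color 0
  Color vertex 2 with color 1 (neighbor of 1)
  Color vertex 3 with color 1 (neighbor of 1)
  Color vertex 4 with color 1 (neighbor of 1)
  Color vertex 6 with color 1 (neighbor of 1)
  Color vertex 7 with color 1 (neighbor of 1)
  Color vertex 8 with color 0 (neighbor of 2)

Step 2: Conflict found! Vertices 3 and 4 are adjacent but have the same color.
This means the graph contains an odd cycle.

The graph is NOT bipartite.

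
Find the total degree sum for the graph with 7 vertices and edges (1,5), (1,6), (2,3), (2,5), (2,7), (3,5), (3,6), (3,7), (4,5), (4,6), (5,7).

Step 1: Count edges incident to each vertex:
  deg(1) = 2 (neighbors: 5, 6)
  deg(2) = 3 (neighbors: 3, 5, 7)
  deg(3) = 4 (neighbors: 2, 5, 6, 7)
  deg(4) = 2 (neighbors: 5, 6)
  deg(5) = 5 (neighbors: 1, 2, 3, 4, 7)
  deg(6) = 3 (neighbors: 1, 3, 4)
  deg(7) = 3 (neighbors: 2, 3, 5)

Step 2: Sum all degrees:
  2 + 3 + 4 + 2 + 5 + 3 + 3 = 22

Verification: sum of degrees = 2 * |E| = 2 * 11 = 22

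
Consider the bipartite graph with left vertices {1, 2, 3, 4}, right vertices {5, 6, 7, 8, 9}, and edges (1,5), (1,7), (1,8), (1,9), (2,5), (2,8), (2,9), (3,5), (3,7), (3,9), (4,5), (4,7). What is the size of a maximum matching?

Step 1: List the neighbors of each left vertex:
  1: 5, 7, 8, 9
  2: 5, 8, 9
  3: 5, 7, 9
  4: 5, 7

Step 2: Greedily match left vertices, then look for augmenting paths:
  Match 1 -- 9
  Match 2 -- 8
  Match 3 -- 7
  Match 4 -- 5
  No augmenting path remains.

Step 3: Verify this is maximum:
  Matching size 4 = min(|L|, |R|) = min(4, 5), which is an upper bound, so this matching is maximum.

Maximum matching: {(1,9), (2,8), (3,7), (4,5)}
Size: 4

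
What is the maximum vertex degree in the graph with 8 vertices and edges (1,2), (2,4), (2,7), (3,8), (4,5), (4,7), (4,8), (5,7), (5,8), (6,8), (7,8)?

Step 1: Count edges incident to each vertex:
  deg(1) = 1 (neighbors: 2)
  deg(2) = 3 (neighbors: 1, 4, 7)
  deg(3) = 1 (neighbors: 8)
  deg(4) = 4 (neighbors: 2, 5, 7, 8)
  deg(5) = 3 (neighbors: 4, 7, 8)
  deg(6) = 1 (neighbors: 8)
  deg(7) = 4 (neighbors: 2, 4, 5, 8)
  deg(8) = 5 (neighbors: 3, 4, 5, 6, 7)

Step 2: Find maximum:
  max(1, 3, 1, 4, 3, 1, 4, 5) = 5 (vertex 8)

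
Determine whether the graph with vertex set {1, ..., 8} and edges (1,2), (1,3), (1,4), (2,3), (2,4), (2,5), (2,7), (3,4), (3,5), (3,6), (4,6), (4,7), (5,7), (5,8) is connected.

Step 1: Build adjacency list from edges:
  1: 2, 3, 4
  2: 1, 3, 4, 5, 7
  3: 1, 2, 4, 5, 6
  4: 1, 2, 3, 6, 7
  5: 2, 3, 7, 8
  6: 3, 4
  7: 2, 4, 5
  8: 5

Step 2: Run BFS/DFS from vertex 1:
  Visited: {1, 2, 3, 4, 5, 7, 6, 8}
  Reached 8 of 8 vertices

Step 3: All 8 vertices reached from vertex 1, so the graph is connected.
Answer: Yes, the graph is connected.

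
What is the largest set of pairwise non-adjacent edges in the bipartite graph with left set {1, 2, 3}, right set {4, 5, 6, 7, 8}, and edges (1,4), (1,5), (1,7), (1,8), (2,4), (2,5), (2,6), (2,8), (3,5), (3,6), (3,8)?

Step 1: List the neighbors of each left vertex:
  1: 4, 5, 7, 8
  2: 4, 5, 6, 8
  3: 5, 6, 8

Step 2: Greedily match left vertices, then look for augmenting paths:
  Match 1 -- 4
  Match 2 -- 5
  Match 3 -- 6
  No augmenting path remains.

Step 3: Verify this is maximum:
  Matching size 3 = min(|L|, |R|) = min(3, 5), which is an upper bound, so this matching is maximum.

Maximum matching: {(1,4), (2,5), (3,6)}
Size: 3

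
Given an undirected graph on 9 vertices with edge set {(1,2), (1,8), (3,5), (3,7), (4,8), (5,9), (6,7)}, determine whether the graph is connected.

Step 1: Build adjacency list from edges:
  1: 2, 8
  2: 1
  3: 5, 7
  4: 8
  5: 3, 9
  6: 7
  7: 3, 6
  8: 1, 4
  9: 5

Step 2: Run BFS/DFS from vertex 1:
  Visited: {1, 2, 8, 4}
  Reached 4 of 9 vertices

Step 3: Only 4 of 9 vertices reached. Graph is disconnected.
Connected components: {1, 2, 4, 8}, {3, 5, 6, 7, 9}
Answer: No, the graph is not connected (2 components).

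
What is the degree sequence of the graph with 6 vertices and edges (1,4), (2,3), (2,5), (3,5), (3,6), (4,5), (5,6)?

Step 1: Count edges incident to each vertex:
  deg(1) = 1 (neighbors: 4)
  deg(2) = 2 (neighbors: 3, 5)
  deg(3) = 3 (neighbors: 2, 5, 6)
  deg(4) = 2 (neighbors: 1, 5)
  deg(5) = 4 (neighbors: 2, 3, 4, 6)
  deg(6) = 2 (neighbors: 3, 5)

Step 2: Sort degrees in non-increasing order:
  Degrees: [1, 2, 3, 2, 4, 2] -> sorted: [4, 3, 2, 2, 2, 1]

Degree sequence: [4, 3, 2, 2, 2, 1]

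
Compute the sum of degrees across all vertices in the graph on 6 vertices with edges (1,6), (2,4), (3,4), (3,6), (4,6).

Step 1: Count edges incident to each vertex:
  deg(1) = 1 (neighbors: 6)
  deg(2) = 1 (neighbors: 4)
  deg(3) = 2 (neighbors: 4, 6)
  deg(4) = 3 (neighbors: 2, 3, 6)
  deg(5) = 0 (neighbors: none)
  deg(6) = 3 (neighbors: 1, 3, 4)

Step 2: Sum all degrees:
  1 + 1 + 2 + 3 + 0 + 3 = 10

Verification: sum of degrees = 2 * |E| = 2 * 5 = 10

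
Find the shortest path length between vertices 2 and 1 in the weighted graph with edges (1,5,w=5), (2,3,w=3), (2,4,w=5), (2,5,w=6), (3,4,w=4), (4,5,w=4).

Step 1: Build adjacency list with weights:
  1: 5(w=5)
  2: 3(w=3), 4(w=5), 5(w=6)
  3: 2(w=3), 4(w=4)
  4: 2(w=5), 3(w=4), 5(w=4)
  5: 1(w=5), 2(w=6), 4(w=4)

Step 2: Apply Dijkstra's algorithm from vertex 2:
  Visit vertex 2 (distance=0)
    Update dist[3] = 3
    Update dist[4] = 5
    Update dist[5] = 6
  Visit vertex 3 (distance=3)
  Visit vertex 4 (distance=5)
  Visit vertex 5 (distance=6)
    Update dist[1] = 11
  Visit vertex 1 (distance=11)

Step 3: Shortest path: 2 -> 5 -> 1
Total weight: 6 + 5 = 11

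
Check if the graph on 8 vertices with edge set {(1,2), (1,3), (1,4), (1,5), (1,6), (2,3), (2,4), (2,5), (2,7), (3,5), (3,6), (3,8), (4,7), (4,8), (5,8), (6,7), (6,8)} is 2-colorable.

Step 1: Attempt 2-coloring using BFS:
  Start at vertex 1, assign color 0
  Color vertex 2 with color 1 (neighbor of 1)
  Color vertex 3 with color 1 (neighbor of 1)
  Color vertex 4 with color 1 (neighbor of 1)
  Color vertex 5 with color 1 (neighbor of 1)
  Color vertex 6 with color 1 (neighbor of 1)

Step 2: Conflict found! Vertices 2 and 3 are adjacent but have the same color.
This means the graph contains an odd cycle.

The graph is NOT bipartite.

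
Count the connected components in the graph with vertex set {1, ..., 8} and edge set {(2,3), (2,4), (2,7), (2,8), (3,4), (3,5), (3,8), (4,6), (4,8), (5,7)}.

Step 1: Build adjacency list from edges:
  1: (none)
  2: 3, 4, 7, 8
  3: 2, 4, 5, 8
  4: 2, 3, 6, 8
  5: 3, 7
  6: 4
  7: 2, 5
  8: 2, 3, 4

Step 2: Run BFS/DFS from vertex 1:
  Visited: {1}
  Reached 1 of 8 vertices

Step 3: Only 1 of 8 vertices reached. Graph is disconnected.
Connected components: {1}, {2, 3, 4, 5, 6, 7, 8}
Number of connected components: 2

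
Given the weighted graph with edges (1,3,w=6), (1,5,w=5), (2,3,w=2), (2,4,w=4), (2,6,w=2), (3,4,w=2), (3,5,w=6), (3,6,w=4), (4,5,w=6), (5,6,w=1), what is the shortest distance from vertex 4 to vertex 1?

Step 1: Build adjacency list with weights:
  1: 3(w=6), 5(w=5)
  2: 3(w=2), 4(w=4), 6(w=2)
  3: 1(w=6), 2(w=2), 4(w=2), 5(w=6), 6(w=4)
  4: 2(w=4), 3(w=2), 5(w=6)
  5: 1(w=5), 3(w=6), 4(w=6), 6(w=1)
  6: 2(w=2), 3(w=4), 5(w=1)

Step 2: Apply Dijkstra's algorithm from vertex 4:
  Visit vertex 4 (distance=0)
    Update dist[2] = 4
    Update dist[3] = 2
    Update dist[5] = 6
  Visit vertex 3 (distance=2)
    Update dist[1] = 8
    Update dist[6] = 6
  Visit vertex 2 (distance=4)
  Visit vertex 5 (distance=6)
  Visit vertex 6 (distance=6)
  Visit vertex 1 (distance=8)

Step 3: Shortest path: 4 -> 3 -> 1
Total weight: 2 + 6 = 8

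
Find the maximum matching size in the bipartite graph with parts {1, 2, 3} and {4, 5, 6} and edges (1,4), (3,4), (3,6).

Step 1: List the neighbors of each left vertex:
  1: 4
  2: (none)
  3: 4, 6

Step 2: Greedily match left vertices, then look for augmenting paths:
  Match 1 -- 4
  Match 3 -- 6
  No augmenting path remains.

Step 3: Verify this is maximum:
  Matching has size 2. The vertex set {1, 3} covers every edge and has size 2; any matching has at most one edge per cover vertex, so 2 is maximum (König's theorem).

Maximum matching: {(1,4), (3,6)}
Size: 2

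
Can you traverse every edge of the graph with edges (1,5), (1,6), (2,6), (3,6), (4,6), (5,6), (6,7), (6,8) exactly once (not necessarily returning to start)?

Step 1: Find the degree of each vertex:
  deg(1) = 2
  deg(2) = 1
  deg(3) = 1
  deg(4) = 1
  deg(5) = 2
  deg(6) = 7
  deg(7) = 1
  deg(8) = 1

Step 2: Count vertices with odd degree:
  Odd-degree vertices: 2, 3, 4, 6, 7, 8 (6 total)

Step 3: Apply Euler's theorem:
  - Eulerian circuit exists iff graph is connected and all vertices have even degree
  - Eulerian path exists iff graph is connected and has 0 or 2 odd-degree vertices

Graph has 6 odd-degree vertices (need 0 or 2).
Neither Eulerian path nor Eulerian circuit exists.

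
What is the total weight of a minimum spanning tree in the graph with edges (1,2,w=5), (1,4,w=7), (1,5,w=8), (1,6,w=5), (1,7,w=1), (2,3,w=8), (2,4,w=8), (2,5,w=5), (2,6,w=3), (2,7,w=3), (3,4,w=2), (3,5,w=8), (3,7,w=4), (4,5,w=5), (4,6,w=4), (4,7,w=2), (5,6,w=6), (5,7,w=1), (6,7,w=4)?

Apply Kruskal's algorithm (sort edges by weight, add if no cycle):

Sorted edges by weight:
  (1,7) w=1
  (5,7) w=1
  (3,4) w=2
  (4,7) w=2
  (2,6) w=3
  (2,7) w=3
  (3,7) w=4
  (4,6) w=4
  (6,7) w=4
  (1,2) w=5
  (1,6) w=5
  (2,5) w=5
  (4,5) w=5
  (5,6) w=6
  (1,4) w=7
  (1,5) w=8
  (2,4) w=8
  (2,3) w=8
  (3,5) w=8

Add edge (1,7) w=1 -- no cycle. Running total: 1
Add edge (5,7) w=1 -- no cycle. Running total: 2
Add edge (3,4) w=2 -- no cycle. Running total: 4
Add edge (4,7) w=2 -- no cycle. Running total: 6
Add edge (2,6) w=3 -- no cycle. Running total: 9
Add edge (2,7) w=3 -- no cycle. Running total: 12

MST edges: (1,7,w=1), (5,7,w=1), (3,4,w=2), (4,7,w=2), (2,6,w=3), (2,7,w=3)
Total MST weight: 1 + 1 + 2 + 2 + 3 + 3 = 12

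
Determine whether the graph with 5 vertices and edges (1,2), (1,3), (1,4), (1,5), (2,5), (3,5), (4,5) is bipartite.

Step 1: Attempt 2-coloring using BFS:
  Start at vertex 1, assign color 0
  Color vertex 2 with color 1 (neighbor of 1)
  Color vertex 3 with color 1 (neighbor of 1)
  Color vertex 4 with color 1 (neighbor of 1)
  Color vertex 5 with color 1 (neighbor of 1)

Step 2: Conflict found! Vertices 2 and 5 are adjacent but have the same color.
This means the graph contains an odd cycle.

The graph is NOT bipartite.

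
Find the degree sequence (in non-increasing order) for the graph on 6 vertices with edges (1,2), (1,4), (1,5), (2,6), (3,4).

Step 1: Count edges incident to each vertex:
  deg(1) = 3 (neighbors: 2, 4, 5)
  deg(2) = 2 (neighbors: 1, 6)
  deg(3) = 1 (neighbors: 4)
  deg(4) = 2 (neighbors: 1, 3)
  deg(5) = 1 (neighbors: 1)
  deg(6) = 1 (neighbors: 2)

Step 2: Sort degrees in non-increasing order:
  Degrees: [3, 2, 1, 2, 1, 1] -> sorted: [3, 2, 2, 1, 1, 1]

Degree sequence: [3, 2, 2, 1, 1, 1]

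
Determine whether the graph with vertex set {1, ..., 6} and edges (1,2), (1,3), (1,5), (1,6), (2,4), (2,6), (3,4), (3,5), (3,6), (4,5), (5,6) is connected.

Step 1: Build adjacency list from edges:
  1: 2, 3, 5, 6
  2: 1, 4, 6
  3: 1, 4, 5, 6
  4: 2, 3, 5
  5: 1, 3, 4, 6
  6: 1, 2, 3, 5

Step 2: Run BFS/DFS from vertex 1:
  Visited: {1, 2, 3, 5, 6, 4}
  Reached 6 of 6 vertices

Step 3: All 6 vertices reached from vertex 1, so the graph is connected.
Answer: Yes, the graph is connected.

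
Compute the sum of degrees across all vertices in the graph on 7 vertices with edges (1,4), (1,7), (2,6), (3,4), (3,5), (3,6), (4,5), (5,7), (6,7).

Step 1: Count edges incident to each vertex:
  deg(1) = 2 (neighbors: 4, 7)
  deg(2) = 1 (neighbors: 6)
  deg(3) = 3 (neighbors: 4, 5, 6)
  deg(4) = 3 (neighbors: 1, 3, 5)
  deg(5) = 3 (neighbors: 3, 4, 7)
  deg(6) = 3 (neighbors: 2, 3, 7)
  deg(7) = 3 (neighbors: 1, 5, 6)

Step 2: Sum all degrees:
  2 + 1 + 3 + 3 + 3 + 3 + 3 = 18

Verification: sum of degrees = 2 * |E| = 2 * 9 = 18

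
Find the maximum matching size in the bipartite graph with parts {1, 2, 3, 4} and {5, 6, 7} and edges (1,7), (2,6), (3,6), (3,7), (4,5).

Step 1: List the neighbors of each left vertex:
  1: 7
  2: 6
  3: 6, 7
  4: 5

Step 2: Greedily match left vertices, then look for augmenting paths:
  Match 1 -- 7
  Match 2 -- 6
  Match 4 -- 5
  No augmenting path remains.

Step 3: Verify this is maximum:
  Matching size 3 = min(|L|, |R|) = min(4, 3), which is an upper bound, so this matching is maximum.

Maximum matching: {(1,7), (2,6), (4,5)}
Size: 3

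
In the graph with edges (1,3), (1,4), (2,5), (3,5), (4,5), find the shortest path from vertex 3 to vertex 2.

Step 1: Build adjacency list:
  1: 3, 4
  2: 5
  3: 1, 5
  4: 1, 5
  5: 2, 3, 4

Step 2: BFS from vertex 3 to find shortest path to 2:
  vertex 1 reached at distance 1
  vertex 5 reached at distance 1
  vertex 4 reached at distance 2
  vertex 2 reached at distance 2

Step 3: Shortest path: 3 -> 5 -> 2
Path length: 2 edges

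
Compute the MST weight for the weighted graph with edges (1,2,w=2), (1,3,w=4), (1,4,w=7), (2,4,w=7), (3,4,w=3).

Apply Kruskal's algorithm (sort edges by weight, add if no cycle):

Sorted edges by weight:
  (1,2) w=2
  (3,4) w=3
  (1,3) w=4
  (1,4) w=7
  (2,4) w=7

Add edge (1,2) w=2 -- no cycle. Running total: 2
Add edge (3,4) w=3 -- no cycle. Running total: 5
Add edge (1,3) w=4 -- no cycle. Running total: 9

MST edges: (1,2,w=2), (3,4,w=3), (1,3,w=4)
Total MST weight: 2 + 3 + 4 = 9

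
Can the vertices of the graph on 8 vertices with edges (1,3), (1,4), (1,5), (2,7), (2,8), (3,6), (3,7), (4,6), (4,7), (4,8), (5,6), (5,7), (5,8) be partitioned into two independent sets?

Step 1: Attempt 2-coloring using BFS:
  Start at vertex 1, assign color 0
  Color vertex 3 with color 1 (neighbor of 1)
  Color vertex 4 with color 1 (neighbor of 1)
  Color vertex 5 with color 1 (neighbor of 1)
  Color vertex 6 with color 0 (neighbor of 3)
  Color vertex 7 with color 0 (neighbor of 3)
  Color vertex 8 with color 0 (neighbor of 4)
  Color vertex 2 with color 1 (neighbor of 7)

Step 2: 2-coloring succeeded. No conflicts found.
  Set A (color 0): {1, 6, 7, 8}
  Set B (color 1): {2, 3, 4, 5}

The graph is bipartite with partition {1, 6, 7, 8}, {2, 3, 4, 5}.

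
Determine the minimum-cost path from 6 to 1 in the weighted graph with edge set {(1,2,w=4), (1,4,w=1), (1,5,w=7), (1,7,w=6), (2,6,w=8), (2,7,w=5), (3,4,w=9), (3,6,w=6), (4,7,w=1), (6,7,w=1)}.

Step 1: Build adjacency list with weights:
  1: 2(w=4), 4(w=1), 5(w=7), 7(w=6)
  2: 1(w=4), 6(w=8), 7(w=5)
  3: 4(w=9), 6(w=6)
  4: 1(w=1), 3(w=9), 7(w=1)
  5: 1(w=7)
  6: 2(w=8), 3(w=6), 7(w=1)
  7: 1(w=6), 2(w=5), 4(w=1), 6(w=1)

Step 2: Apply Dijkstra's algorithm from vertex 6:
  Visit vertex 6 (distance=0)
    Update dist[2] = 8
    Update dist[3] = 6
    Update dist[7] = 1
  Visit vertex 7 (distance=1)
    Update dist[1] = 7
    Update dist[2] = 6
    Update dist[4] = 2
  Visit vertex 4 (distance=2)
    Update dist[1] = 3
  Visit vertex 1 (distance=3)
    Update dist[5] = 10

Step 3: Shortest path: 6 -> 7 -> 4 -> 1
Total weight: 1 + 1 + 1 = 3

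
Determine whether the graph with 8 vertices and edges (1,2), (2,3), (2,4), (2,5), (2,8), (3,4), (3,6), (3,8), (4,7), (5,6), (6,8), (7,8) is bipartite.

Step 1: Attempt 2-coloring using BFS:
  Start at vertex 1, assign color 0
  Color vertex 2 with color 1 (neighbor of 1)
  Color vertex 3 with color 0 (neighbor of 2)
  Color vertex 4 with color 0 (neighbor of 2)
  Color vertex 5 with color 0 (neighbor of 2)
  Color vertex 8 with color 0 (neighbor of 2)

Step 2: Conflict found! Vertices 3 and 4 are adjacent but have the same color.
This means the graph contains an odd cycle.

The graph is NOT bipartite.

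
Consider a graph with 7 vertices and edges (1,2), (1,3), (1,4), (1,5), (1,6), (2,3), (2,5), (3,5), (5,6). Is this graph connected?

Step 1: Build adjacency list from edges:
  1: 2, 3, 4, 5, 6
  2: 1, 3, 5
  3: 1, 2, 5
  4: 1
  5: 1, 2, 3, 6
  6: 1, 5
  7: (none)

Step 2: Run BFS/DFS from vertex 1:
  Visited: {1, 2, 3, 4, 5, 6}
  Reached 6 of 7 vertices

Step 3: Only 6 of 7 vertices reached. Graph is disconnected.
Connected components: {1, 2, 3, 4, 5, 6}, {7}
Answer: No, the graph is not connected (2 components).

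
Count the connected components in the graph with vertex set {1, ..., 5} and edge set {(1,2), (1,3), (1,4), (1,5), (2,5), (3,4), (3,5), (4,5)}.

Step 1: Build adjacency list from edges:
  1: 2, 3, 4, 5
  2: 1, 5
  3: 1, 4, 5
  4: 1, 3, 5
  5: 1, 2, 3, 4

Step 2: Run BFS/DFS from vertex 1:
  Visited: {1, 2, 3, 4, 5}
  Reached 5 of 5 vertices

Step 3: All 5 vertices reached from vertex 1, so the graph is connected.
Number of connected components: 1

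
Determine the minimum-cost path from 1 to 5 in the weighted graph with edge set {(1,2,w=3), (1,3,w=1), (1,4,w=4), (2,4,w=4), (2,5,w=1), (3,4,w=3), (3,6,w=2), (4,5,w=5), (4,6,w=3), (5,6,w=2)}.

Step 1: Build adjacency list with weights:
  1: 2(w=3), 3(w=1), 4(w=4)
  2: 1(w=3), 4(w=4), 5(w=1)
  3: 1(w=1), 4(w=3), 6(w=2)
  4: 1(w=4), 2(w=4), 3(w=3), 5(w=5), 6(w=3)
  5: 2(w=1), 4(w=5), 6(w=2)
  6: 3(w=2), 4(w=3), 5(w=2)

Step 2: Apply Dijkstra's algorithm from vertex 1:
  Visit vertex 1 (distance=0)
    Update dist[2] = 3
    Update dist[3] = 1
    Update dist[4] = 4
  Visit vertex 3 (distance=1)
    Update dist[6] = 3
  Visit vertex 2 (distance=3)
    Update dist[5] = 4
  Visit vertex 6 (distance=3)
  Visit vertex 4 (distance=4)
  Visit vertex 5 (distance=4)

Step 3: Shortest path: 1 -> 2 -> 5
Total weight: 3 + 1 = 4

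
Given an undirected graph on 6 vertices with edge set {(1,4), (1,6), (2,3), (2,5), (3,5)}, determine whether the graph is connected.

Step 1: Build adjacency list from edges:
  1: 4, 6
  2: 3, 5
  3: 2, 5
  4: 1
  5: 2, 3
  6: 1

Step 2: Run BFS/DFS from vertex 1:
  Visited: {1, 4, 6}
  Reached 3 of 6 vertices

Step 3: Only 3 of 6 vertices reached. Graph is disconnected.
Connected components: {1, 4, 6}, {2, 3, 5}
Answer: No, the graph is not connected (2 components).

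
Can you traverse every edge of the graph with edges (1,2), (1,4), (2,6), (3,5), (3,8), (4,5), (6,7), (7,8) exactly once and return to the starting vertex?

Step 1: Find the degree of each vertex:
  deg(1) = 2
  deg(2) = 2
  deg(3) = 2
  deg(4) = 2
  deg(5) = 2
  deg(6) = 2
  deg(7) = 2
  deg(8) = 2

Step 2: Count vertices with odd degree:
  All vertices have even degree (0 odd-degree vertices)

Step 3: Apply Euler's theorem:
  - Eulerian circuit exists iff graph is connected and all vertices have even degree
  - Eulerian path exists iff graph is connected and has 0 or 2 odd-degree vertices

Graph is connected with 0 odd-degree vertices.
Both Eulerian circuit and Eulerian path exist.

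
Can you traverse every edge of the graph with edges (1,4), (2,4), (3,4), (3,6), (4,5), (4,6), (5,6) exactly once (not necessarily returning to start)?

Step 1: Find the degree of each vertex:
  deg(1) = 1
  deg(2) = 1
  deg(3) = 2
  deg(4) = 5
  deg(5) = 2
  deg(6) = 3

Step 2: Count vertices with odd degree:
  Odd-degree vertices: 1, 2, 4, 6 (4 total)

Step 3: Apply Euler's theorem:
  - Eulerian circuit exists iff graph is connected and all vertices have even degree
  - Eulerian path exists iff graph is connected and has 0 or 2 odd-degree vertices

Graph has 4 odd-degree vertices (need 0 or 2).
Neither Eulerian path nor Eulerian circuit exists.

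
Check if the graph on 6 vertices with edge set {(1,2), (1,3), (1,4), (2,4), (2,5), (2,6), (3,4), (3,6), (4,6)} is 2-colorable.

Step 1: Attempt 2-coloring using BFS:
  Start at vertex 1, assign color 0
  Color vertex 2 with color 1 (neighbor of 1)
  Color vertex 3 with color 1 (neighbor of 1)
  Color vertex 4 with color 1 (neighbor of 1)

Step 2: Conflict found! Vertices 2 and 4 are adjacent but have the same color.
This means the graph contains an odd cycle.

The graph is NOT bipartite.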